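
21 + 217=238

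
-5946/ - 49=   121 + 17/49  =  121.35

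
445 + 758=1203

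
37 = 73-36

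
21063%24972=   21063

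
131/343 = 131/343 = 0.38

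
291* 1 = 291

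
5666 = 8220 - 2554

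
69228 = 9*7692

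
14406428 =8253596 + 6152832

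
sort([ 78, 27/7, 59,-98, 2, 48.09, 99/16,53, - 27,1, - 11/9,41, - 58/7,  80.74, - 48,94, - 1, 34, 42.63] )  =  [ - 98, -48,  -  27, - 58/7, - 11/9, - 1,  1, 2, 27/7, 99/16,34, 41,  42.63,48.09 , 53,59, 78,80.74,  94] 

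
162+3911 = 4073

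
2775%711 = 642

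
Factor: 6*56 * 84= 28224 =2^6*3^2*7^2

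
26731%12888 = 955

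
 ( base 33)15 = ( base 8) 46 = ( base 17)24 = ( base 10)38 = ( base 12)32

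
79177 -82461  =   - 3284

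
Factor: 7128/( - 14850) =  - 2^2* 3^1*5^( - 2) = -12/25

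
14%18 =14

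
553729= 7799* 71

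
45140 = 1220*37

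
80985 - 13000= 67985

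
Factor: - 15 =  - 3^1* 5^1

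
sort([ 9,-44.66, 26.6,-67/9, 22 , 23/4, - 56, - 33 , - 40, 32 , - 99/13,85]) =[-56, - 44.66,-40 ,-33, - 99/13,-67/9, 23/4,9 , 22, 26.6,32 , 85] 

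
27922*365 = 10191530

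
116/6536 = 29/1634 = 0.02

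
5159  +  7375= 12534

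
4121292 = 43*95844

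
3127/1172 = 3127/1172 = 2.67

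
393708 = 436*903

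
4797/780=123/20 = 6.15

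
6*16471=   98826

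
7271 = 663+6608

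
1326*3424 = 4540224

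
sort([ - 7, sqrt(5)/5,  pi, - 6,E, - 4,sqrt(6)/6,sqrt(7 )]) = [ - 7, - 6,-4, sqrt( 6)/6,sqrt( 5)/5, sqrt(7 ),E,pi ] 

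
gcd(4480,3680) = 160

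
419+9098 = 9517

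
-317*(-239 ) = 75763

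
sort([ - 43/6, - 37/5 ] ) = [  -  37/5 ,-43/6]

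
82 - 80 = 2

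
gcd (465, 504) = 3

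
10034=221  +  9813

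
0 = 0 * 7980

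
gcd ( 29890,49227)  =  61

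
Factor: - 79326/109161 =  - 226/311 = - 2^1*113^1*311^( - 1 )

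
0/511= 0 =0.00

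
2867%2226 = 641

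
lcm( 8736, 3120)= 43680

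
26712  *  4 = 106848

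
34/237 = 34/237 = 0.14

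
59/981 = 59/981 = 0.06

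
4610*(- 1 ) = - 4610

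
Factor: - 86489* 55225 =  - 5^2*13^1* 47^2*6653^1  =  -4776355025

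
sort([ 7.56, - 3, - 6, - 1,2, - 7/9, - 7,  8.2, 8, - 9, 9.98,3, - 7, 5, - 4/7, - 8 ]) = [ - 9, - 8, - 7, - 7, - 6,  -  3, - 1, - 7/9, - 4/7 , 2, 3, 5,  7.56,8, 8.2,  9.98 ]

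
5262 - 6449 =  - 1187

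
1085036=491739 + 593297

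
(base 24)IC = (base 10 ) 444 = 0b110111100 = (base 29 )F9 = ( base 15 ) 1e9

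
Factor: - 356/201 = -2^2*3^(  -  1 )*67^ (-1 ) * 89^1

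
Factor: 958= 2^1*479^1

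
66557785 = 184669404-118111619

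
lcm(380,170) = 6460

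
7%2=1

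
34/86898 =17/43449 = 0.00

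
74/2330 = 37/1165=0.03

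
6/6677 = 6/6677 = 0.00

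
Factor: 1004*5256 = 2^5*3^2 * 73^1*251^1 = 5277024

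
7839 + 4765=12604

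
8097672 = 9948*814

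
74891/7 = 74891/7 = 10698.71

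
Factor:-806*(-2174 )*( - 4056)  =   - 2^5*3^1*13^3*31^1*1087^1 = - 7107101664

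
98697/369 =32899/123 = 267.47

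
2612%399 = 218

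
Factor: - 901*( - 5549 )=4999649= 17^1 * 31^1 * 53^1*179^1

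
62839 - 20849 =41990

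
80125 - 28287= 51838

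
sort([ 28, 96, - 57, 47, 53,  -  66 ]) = [ - 66 , - 57, 28, 47, 53,96 ] 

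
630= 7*90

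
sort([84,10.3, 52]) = [10.3,52,84]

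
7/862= 7/862=0.01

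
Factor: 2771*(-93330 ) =-2^1*3^2*5^1*17^2*61^1*163^1 =-258617430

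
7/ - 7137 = -7/7137= -0.00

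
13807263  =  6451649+7355614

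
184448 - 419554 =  - 235106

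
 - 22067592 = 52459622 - 74527214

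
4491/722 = 6 + 159/722  =  6.22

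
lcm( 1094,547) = 1094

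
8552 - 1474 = 7078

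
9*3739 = 33651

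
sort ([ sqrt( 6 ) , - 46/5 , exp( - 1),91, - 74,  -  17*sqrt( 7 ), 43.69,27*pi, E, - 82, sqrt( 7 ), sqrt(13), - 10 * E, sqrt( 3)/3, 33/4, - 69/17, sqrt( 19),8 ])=[-82,  -  74, - 17*sqrt( 7), - 10 * E,-46/5, - 69/17, exp( - 1),sqrt(3)/3, sqrt( 6), sqrt(7 ),E,  sqrt(13) , sqrt ( 19),  8, 33/4, 43.69 , 27 * pi, 91]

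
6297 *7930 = 49935210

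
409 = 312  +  97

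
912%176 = 32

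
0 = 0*280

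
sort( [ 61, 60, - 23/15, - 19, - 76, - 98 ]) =[ - 98, - 76, - 19, - 23/15,60,61]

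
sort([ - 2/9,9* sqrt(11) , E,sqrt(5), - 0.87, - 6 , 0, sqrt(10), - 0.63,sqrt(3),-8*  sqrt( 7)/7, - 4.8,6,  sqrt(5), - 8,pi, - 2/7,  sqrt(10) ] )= [ - 8, - 6,-4.8, - 8*sqrt ( 7 )/7, - 0.87,-0.63, - 2/7, - 2/9,0,sqrt(3),sqrt(5), sqrt( 5 ), E,pi,sqrt( 10), sqrt( 10),6, 9 *sqrt(11) ]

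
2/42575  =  2/42575= 0.00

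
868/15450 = 434/7725 = 0.06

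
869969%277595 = 37184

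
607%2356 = 607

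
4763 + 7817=12580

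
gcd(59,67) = 1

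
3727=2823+904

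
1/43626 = 1/43626 = 0.00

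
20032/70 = 10016/35 = 286.17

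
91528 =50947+40581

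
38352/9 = 4261 + 1/3 = 4261.33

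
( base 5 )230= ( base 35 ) 1u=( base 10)65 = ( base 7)122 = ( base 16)41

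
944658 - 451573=493085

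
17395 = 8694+8701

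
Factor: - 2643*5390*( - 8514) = 121288485780 = 2^2*3^3*5^1 * 7^2*11^2*43^1 * 881^1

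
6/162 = 1/27 = 0.04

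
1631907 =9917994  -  8286087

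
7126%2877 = 1372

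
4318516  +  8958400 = 13276916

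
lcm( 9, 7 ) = 63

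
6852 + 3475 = 10327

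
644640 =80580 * 8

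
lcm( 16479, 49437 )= 49437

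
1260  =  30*42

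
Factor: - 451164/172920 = - 2^( - 1)*5^ ( - 1)*7^1*11^( - 1) * 41^1 = - 287/110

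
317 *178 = 56426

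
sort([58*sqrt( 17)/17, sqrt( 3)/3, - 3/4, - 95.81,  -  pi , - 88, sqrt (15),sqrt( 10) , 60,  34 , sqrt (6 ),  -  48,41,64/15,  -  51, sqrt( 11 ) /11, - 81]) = [-95.81, - 88,-81, - 51, - 48, - pi , - 3/4,sqrt(11 )/11,sqrt( 3)/3, sqrt(6 ), sqrt( 10),  sqrt ( 15 ), 64/15, 58*sqrt( 17)/17,34,  41, 60 ] 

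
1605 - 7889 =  - 6284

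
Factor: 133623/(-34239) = - 441/113 = - 3^2*7^2*113^ ( - 1)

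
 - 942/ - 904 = 1 + 19/452 = 1.04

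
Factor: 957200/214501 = 2^4*5^2*7^( - 1)*2393^1*30643^( - 1 )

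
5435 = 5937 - 502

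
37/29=1 + 8/29= 1.28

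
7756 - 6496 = 1260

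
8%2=0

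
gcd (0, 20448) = 20448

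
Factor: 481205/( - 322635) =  - 613/411 = -3^( - 1)*137^( - 1)*613^1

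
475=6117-5642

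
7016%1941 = 1193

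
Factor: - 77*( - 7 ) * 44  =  2^2*7^2*11^2  =  23716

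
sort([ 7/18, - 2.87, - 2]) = [-2.87, - 2,  7/18]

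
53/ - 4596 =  - 53/4596  =  - 0.01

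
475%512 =475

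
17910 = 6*2985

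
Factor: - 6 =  - 2^1 * 3^1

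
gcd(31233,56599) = 1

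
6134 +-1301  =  4833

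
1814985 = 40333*45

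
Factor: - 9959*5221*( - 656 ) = 2^4*23^2*41^1*227^1  *433^1  =  34109335984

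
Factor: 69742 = 2^1*34871^1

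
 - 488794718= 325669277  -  814463995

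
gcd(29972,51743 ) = 59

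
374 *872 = 326128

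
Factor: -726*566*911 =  - 2^2* 3^1*11^2*283^1*911^1 = -374344476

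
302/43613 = 302/43613 = 0.01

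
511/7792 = 511/7792 = 0.07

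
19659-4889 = 14770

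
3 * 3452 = 10356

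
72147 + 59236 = 131383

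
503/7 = 71 + 6/7 = 71.86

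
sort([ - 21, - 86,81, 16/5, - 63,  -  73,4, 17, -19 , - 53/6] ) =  [ - 86, - 73, - 63, - 21,- 19 , - 53/6,16/5,  4,17, 81]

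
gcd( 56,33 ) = 1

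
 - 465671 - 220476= - 686147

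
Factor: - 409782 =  - 2^1 * 3^1  *163^1 * 419^1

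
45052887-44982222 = 70665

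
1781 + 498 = 2279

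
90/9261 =10/1029  =  0.01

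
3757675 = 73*51475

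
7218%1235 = 1043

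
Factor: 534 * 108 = 57672 = 2^3*3^4 * 89^1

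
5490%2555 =380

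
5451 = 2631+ 2820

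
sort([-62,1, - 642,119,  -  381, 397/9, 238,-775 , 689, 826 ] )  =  [-775, - 642, - 381  , - 62,1 , 397/9,119,238,689,826 ] 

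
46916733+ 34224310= 81141043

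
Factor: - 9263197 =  - 223^1*41539^1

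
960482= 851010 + 109472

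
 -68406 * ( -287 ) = 19632522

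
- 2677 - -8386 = 5709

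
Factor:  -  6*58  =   - 2^2*3^1*29^1=- 348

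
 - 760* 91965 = -69893400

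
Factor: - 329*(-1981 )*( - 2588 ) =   -  2^2*7^2 * 47^1*283^1*647^1 = -1686726412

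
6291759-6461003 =-169244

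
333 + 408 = 741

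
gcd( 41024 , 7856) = 16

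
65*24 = 1560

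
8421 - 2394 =6027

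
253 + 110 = 363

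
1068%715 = 353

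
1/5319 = 1/5319 = 0.00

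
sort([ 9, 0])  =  [0,9]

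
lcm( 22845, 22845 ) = 22845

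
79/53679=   79/53679  =  0.00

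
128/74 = 1+ 27/37 = 1.73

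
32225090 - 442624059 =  - 410398969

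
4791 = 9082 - 4291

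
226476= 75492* 3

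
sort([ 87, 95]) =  [87, 95] 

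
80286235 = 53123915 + 27162320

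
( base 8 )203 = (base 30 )4B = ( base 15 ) 8B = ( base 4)2003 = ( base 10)131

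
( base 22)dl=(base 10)307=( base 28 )ar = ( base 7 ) 616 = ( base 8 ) 463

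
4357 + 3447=7804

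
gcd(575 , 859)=1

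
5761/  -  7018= - 5761/7018 = -0.82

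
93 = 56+37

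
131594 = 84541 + 47053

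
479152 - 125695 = 353457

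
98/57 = 98/57 =1.72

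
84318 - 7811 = 76507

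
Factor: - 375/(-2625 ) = 7^( - 1) = 1/7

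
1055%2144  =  1055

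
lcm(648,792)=7128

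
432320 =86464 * 5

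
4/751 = 4/751 = 0.01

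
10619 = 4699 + 5920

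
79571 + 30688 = 110259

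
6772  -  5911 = 861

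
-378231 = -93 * 4067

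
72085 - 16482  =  55603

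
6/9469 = 6/9469 = 0.00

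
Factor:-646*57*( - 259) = 2^1*3^1*7^1*17^1*19^2*37^1= 9536898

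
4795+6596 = 11391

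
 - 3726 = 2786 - 6512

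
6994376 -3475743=3518633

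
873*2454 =2142342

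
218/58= 109/29= 3.76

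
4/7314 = 2/3657 =0.00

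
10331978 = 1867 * 5534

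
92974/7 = 13282 =13282.00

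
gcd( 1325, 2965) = 5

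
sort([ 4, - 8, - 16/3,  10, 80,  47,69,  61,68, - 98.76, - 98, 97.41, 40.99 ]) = [ - 98.76, - 98, - 8, - 16/3,  4,10,40.99, 47, 61,68,69, 80, 97.41 ] 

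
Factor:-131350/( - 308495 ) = 2^1*5^1*11^(  -  1) * 37^1 * 79^( - 1 ) = 370/869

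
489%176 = 137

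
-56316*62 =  - 3491592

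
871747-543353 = 328394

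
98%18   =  8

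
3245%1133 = 979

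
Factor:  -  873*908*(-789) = 2^2*3^3*97^1*227^1*263^1= 625427676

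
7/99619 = 7/99619 = 0.00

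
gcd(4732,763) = 7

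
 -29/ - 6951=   29/6951 = 0.00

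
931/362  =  931/362 = 2.57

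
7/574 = 1/82=0.01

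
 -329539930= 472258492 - 801798422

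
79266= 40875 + 38391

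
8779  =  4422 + 4357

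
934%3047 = 934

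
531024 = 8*66378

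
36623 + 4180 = 40803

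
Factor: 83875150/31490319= 2^1*3^( - 1)*5^2*7^( - 1) * 31^1*43^( - 2 )*53^1*811^( - 1)*1021^1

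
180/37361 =180/37361 = 0.00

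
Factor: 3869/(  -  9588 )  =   - 2^(  -  2 )  *  3^( - 1 )*17^(  -  1 )*47^( - 1 )*53^1*73^1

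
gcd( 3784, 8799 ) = 1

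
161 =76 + 85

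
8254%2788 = 2678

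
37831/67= 564 + 43/67 = 564.64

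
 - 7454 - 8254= - 15708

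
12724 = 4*3181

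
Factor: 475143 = 3^1*251^1*631^1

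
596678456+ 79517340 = 676195796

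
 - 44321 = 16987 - 61308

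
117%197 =117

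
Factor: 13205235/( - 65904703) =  - 3^1*5^1*880349^1 * 65904703^(-1)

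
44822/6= 22411/3 = 7470.33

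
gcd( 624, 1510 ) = 2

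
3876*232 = 899232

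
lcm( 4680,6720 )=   262080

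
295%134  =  27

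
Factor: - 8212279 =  - 239^1*34361^1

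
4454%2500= 1954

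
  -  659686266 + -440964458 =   -  1100650724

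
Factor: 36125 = 5^3*17^2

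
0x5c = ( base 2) 1011100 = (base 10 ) 92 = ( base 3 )10102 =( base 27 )3B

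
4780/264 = 18+7/66 = 18.11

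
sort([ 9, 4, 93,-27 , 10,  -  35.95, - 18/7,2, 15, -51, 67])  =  [ - 51, - 35.95, - 27,-18/7,  2 , 4, 9,  10,  15, 67, 93]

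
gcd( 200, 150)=50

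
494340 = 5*98868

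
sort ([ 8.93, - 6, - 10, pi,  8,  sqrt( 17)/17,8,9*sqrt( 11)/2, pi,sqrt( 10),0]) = [ - 10 , - 6,0,sqrt( 17) /17, pi,pi,sqrt( 10 ),  8,8,8.93, 9*sqrt( 11)/2 ]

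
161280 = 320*504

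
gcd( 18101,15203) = 23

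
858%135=48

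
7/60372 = 7/60372 =0.00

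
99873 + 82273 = 182146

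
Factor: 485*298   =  2^1* 5^1*97^1 * 149^1 = 144530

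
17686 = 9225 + 8461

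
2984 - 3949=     -  965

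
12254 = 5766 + 6488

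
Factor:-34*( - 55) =2^1*5^1*11^1*17^1 = 1870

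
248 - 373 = -125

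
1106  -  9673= -8567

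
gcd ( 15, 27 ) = 3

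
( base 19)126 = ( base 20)105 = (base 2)110010101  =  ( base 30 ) DF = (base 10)405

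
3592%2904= 688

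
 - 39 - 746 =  - 785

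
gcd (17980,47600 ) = 20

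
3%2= 1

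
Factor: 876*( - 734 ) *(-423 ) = 271982232 = 2^3*3^3*47^1 * 73^1 * 367^1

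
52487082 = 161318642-108831560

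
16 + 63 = 79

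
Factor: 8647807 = 7^1*59^1*20939^1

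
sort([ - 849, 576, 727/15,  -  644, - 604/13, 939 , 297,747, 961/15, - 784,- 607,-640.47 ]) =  [ - 849, - 784, - 644,  -  640.47,- 607, - 604/13, 727/15,961/15, 297, 576,747,939]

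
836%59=10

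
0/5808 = 0 = 0.00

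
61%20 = 1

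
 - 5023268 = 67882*( - 74)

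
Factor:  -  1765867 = - 1217^1 * 1451^1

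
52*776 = 40352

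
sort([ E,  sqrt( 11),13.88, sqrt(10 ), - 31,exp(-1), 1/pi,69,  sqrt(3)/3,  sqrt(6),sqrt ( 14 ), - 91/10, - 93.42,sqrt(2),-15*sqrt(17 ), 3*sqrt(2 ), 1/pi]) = [- 93.42,-15*sqrt(17 ), - 31,-91/10, 1/pi, 1/pi, exp( - 1),sqrt (3 )/3, sqrt ( 2 ), sqrt(  6),E , sqrt ( 10), sqrt(11),sqrt( 14), 3 * sqrt(2) , 13.88 , 69]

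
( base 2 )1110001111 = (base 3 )1020202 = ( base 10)911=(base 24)1DN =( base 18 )2eb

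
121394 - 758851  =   - 637457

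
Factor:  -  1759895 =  -5^1*523^1*673^1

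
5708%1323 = 416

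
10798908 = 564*19147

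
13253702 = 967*13706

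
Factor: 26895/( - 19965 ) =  - 163/121=   - 11^( - 2 ) * 163^1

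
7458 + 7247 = 14705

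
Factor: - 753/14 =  - 2^(-1)*3^1*7^( - 1)*251^1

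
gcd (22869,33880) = 847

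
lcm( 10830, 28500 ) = 541500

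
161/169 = 161/169 =0.95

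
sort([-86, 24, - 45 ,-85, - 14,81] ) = [ - 86,  -  85,- 45, - 14,24,81]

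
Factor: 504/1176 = 3/7 = 3^1 * 7^( - 1 )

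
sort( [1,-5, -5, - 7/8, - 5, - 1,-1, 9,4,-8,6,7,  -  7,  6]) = [ - 8, - 7,  -  5, - 5, - 5, - 1, - 1,  -  7/8, 1,4, 6, 6, 7,9 ] 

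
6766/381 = 17  +  289/381 = 17.76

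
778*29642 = 23061476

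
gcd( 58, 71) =1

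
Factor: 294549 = 3^1*47^1 *2089^1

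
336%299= 37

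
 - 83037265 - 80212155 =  - 163249420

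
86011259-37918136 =48093123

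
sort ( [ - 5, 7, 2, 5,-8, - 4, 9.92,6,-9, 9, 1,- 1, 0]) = [ - 9,-8, - 5, - 4,-1,0,1 , 2,5 , 6,7,9,  9.92]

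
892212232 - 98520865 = 793691367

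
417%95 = 37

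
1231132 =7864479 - 6633347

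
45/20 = 2 + 1/4 = 2.25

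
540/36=15 = 15.00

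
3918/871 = 3918/871= 4.50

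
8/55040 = 1/6880 = 0.00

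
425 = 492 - 67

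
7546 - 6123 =1423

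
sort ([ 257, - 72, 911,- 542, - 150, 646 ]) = [ - 542 , - 150,  -  72,257, 646, 911]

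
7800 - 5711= 2089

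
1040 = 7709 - 6669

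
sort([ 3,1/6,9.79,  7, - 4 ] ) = [ - 4,1/6, 3,7,9.79]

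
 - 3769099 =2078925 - 5848024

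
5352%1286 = 208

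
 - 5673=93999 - 99672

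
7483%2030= 1393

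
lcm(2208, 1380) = 11040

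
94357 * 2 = 188714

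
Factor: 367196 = 2^2*41^1*2239^1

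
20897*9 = 188073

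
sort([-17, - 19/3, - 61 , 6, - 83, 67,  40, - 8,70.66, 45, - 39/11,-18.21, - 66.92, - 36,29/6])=[ - 83, - 66.92, - 61, - 36, - 18.21, - 17, - 8, - 19/3,-39/11,29/6, 6,40, 45,67, 70.66]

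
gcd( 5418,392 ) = 14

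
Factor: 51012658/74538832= 25506329/37269416 =2^( - 3 )  *  4658677^(-1) * 25506329^1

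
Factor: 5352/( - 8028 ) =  - 2^1 * 3^ ( - 1 ) = - 2/3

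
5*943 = 4715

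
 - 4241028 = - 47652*89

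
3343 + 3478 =6821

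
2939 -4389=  - 1450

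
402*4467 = 1795734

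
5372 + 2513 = 7885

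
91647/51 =1797 = 1797.00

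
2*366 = 732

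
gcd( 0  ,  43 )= 43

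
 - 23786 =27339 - 51125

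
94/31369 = 94/31369=0.00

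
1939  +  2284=4223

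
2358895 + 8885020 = 11243915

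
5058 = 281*18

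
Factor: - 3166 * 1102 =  - 2^2*19^1*29^1*1583^1 = -3488932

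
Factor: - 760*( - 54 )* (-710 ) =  - 29138400 = - 2^5*3^3* 5^2 *19^1*71^1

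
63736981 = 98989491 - 35252510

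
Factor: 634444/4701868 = 158611/1175467 =158611^1*1175467^( - 1 ) 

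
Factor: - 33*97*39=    - 3^2*11^1*13^1 * 97^1 = - 124839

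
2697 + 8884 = 11581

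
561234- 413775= 147459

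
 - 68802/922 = -34401/461  =  -74.62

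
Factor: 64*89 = 2^6*89^1 = 5696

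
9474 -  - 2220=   11694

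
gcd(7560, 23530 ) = 10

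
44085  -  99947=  - 55862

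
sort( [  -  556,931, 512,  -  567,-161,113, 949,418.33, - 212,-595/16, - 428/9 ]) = [  -  567,-556, - 212,-161, - 428/9, - 595/16, 113, 418.33, 512,931, 949 ]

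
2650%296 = 282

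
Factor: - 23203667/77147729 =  - 23203667^1*77147729^( - 1)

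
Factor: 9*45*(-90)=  -2^1*3^6* 5^2 = - 36450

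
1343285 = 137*9805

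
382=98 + 284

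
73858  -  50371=23487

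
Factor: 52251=3^1* 17417^1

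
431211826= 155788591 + 275423235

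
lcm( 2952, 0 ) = 0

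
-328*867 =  - 284376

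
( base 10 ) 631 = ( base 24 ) 127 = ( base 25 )106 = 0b1001110111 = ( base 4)21313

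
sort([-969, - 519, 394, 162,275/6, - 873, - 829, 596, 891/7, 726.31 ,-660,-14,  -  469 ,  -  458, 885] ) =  [ - 969,- 873, - 829, - 660,  -  519, - 469, - 458, - 14, 275/6, 891/7,162, 394, 596, 726.31,885] 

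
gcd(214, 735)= 1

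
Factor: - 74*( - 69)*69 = 2^1*3^2*23^2*37^1 = 352314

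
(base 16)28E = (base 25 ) 114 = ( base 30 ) lo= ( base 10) 654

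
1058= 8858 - 7800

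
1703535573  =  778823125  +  924712448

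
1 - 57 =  - 56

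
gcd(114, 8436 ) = 114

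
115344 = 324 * 356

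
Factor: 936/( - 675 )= - 2^3* 3^( - 1)*5^( - 2)*13^1 = - 104/75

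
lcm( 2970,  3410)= 92070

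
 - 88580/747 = -119 + 313/747 = - 118.58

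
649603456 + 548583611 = 1198187067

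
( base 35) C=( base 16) C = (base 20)C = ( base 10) 12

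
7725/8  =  7725/8 = 965.62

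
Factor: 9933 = 3^1  *  7^1*11^1*43^1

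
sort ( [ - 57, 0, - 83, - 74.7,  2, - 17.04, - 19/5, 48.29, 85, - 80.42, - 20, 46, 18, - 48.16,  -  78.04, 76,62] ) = [ - 83, - 80.42, - 78.04, - 74.7,  -  57, - 48.16,  -  20, - 17.04, - 19/5, 0 , 2,  18, 46, 48.29,  62, 76,85]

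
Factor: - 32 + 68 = 2^2*3^2 = 36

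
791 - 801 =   -  10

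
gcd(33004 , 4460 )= 892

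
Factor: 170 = 2^1*5^1*17^1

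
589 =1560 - 971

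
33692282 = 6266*5377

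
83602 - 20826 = 62776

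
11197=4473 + 6724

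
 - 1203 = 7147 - 8350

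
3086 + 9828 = 12914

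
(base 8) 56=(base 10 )46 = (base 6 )114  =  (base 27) 1j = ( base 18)2A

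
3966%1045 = 831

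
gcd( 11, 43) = 1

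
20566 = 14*1469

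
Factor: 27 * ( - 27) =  - 729  =  - 3^6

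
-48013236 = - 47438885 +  - 574351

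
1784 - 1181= 603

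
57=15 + 42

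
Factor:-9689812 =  - 2^2*11^1 * 191^1*1153^1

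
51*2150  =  109650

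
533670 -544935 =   -  11265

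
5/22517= 5/22517 =0.00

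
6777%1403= 1165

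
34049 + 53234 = 87283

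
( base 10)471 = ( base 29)G7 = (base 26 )i3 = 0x1D7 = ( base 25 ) IL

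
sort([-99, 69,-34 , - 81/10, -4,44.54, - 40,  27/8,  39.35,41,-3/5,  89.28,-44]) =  [ - 99, - 44 , - 40, - 34,-81/10, - 4,-3/5,27/8, 39.35 , 41, 44.54, 69,89.28]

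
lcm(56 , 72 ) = 504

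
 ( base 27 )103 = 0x2DC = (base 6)3220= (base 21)1di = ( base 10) 732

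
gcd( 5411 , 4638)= 773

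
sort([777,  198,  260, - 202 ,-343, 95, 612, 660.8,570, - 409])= [ - 409,  -  343, - 202, 95, 198, 260, 570,612,660.8,777]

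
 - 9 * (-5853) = 52677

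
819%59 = 52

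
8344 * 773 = 6449912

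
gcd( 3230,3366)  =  34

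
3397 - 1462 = 1935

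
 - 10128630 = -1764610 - 8364020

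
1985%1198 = 787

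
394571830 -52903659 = 341668171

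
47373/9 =15791/3 = 5263.67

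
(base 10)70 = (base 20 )3a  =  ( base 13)55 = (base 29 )2C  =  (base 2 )1000110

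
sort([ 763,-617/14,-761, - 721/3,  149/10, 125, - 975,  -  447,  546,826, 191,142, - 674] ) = [ - 975, - 761, - 674, - 447,-721/3, - 617/14, 149/10,125,142 , 191,546,763, 826]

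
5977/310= 19 + 87/310=19.28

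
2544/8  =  318 =318.00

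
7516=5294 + 2222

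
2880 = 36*80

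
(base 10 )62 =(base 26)2a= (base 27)28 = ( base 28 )26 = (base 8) 76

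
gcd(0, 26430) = 26430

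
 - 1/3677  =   - 1/3677 = -  0.00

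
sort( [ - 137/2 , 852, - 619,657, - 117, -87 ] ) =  [ - 619, - 117, - 87 , - 137/2,657,852]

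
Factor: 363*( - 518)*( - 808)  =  151931472 = 2^4*3^1*7^1*11^2*37^1*101^1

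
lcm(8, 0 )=0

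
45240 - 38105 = 7135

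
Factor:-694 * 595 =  - 412930 = - 2^1*5^1 * 7^1*17^1*347^1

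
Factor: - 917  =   - 7^1*131^1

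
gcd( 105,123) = 3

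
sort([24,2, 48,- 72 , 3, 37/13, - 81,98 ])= [ - 81 , - 72,2,37/13,3 , 24,  48,98 ] 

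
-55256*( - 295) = 16300520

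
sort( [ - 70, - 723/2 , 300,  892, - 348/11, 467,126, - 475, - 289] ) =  [  -  475 ,-723/2 , - 289, - 70 ,  -  348/11, 126,300,  467 , 892 ]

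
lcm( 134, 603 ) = 1206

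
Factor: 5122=2^1 * 13^1*197^1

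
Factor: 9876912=2^4*3^1 *149^1*1381^1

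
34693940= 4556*7615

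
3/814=3/814 = 0.00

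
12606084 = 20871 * 604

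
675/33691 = 675/33691 = 0.02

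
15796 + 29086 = 44882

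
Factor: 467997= 3^1*257^1*607^1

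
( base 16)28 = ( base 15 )2A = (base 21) 1J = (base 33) 17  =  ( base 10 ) 40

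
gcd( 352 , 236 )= 4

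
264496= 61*4336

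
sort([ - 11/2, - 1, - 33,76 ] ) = [ - 33  , - 11/2, - 1,76] 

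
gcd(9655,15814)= 1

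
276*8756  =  2416656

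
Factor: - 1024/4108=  - 256/1027 = - 2^8*13^( - 1)*79^( - 1) 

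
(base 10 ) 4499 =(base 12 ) 272B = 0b1000110010011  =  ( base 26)6H1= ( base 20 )B4J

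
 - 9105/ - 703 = 12 + 669/703=12.95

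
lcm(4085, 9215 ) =396245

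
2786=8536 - 5750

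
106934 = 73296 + 33638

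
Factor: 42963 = 3^1*14321^1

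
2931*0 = 0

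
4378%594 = 220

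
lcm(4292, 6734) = 390572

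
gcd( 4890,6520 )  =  1630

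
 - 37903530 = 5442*( - 6965 )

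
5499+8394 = 13893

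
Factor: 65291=109^1*599^1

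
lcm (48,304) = 912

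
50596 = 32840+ 17756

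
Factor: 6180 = 2^2*3^1*5^1*103^1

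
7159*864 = 6185376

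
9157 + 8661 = 17818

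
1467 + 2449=3916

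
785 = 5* 157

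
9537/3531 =2 + 75/107 = 2.70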